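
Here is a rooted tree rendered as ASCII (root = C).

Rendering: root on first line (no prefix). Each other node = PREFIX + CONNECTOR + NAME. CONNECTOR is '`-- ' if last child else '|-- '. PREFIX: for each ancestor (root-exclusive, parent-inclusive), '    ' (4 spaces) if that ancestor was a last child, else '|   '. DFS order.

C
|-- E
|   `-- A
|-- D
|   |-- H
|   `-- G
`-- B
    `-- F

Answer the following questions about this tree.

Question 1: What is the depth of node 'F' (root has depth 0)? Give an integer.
Path from root to F: C -> B -> F
Depth = number of edges = 2

Answer: 2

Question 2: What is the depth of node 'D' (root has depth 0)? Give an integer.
Path from root to D: C -> D
Depth = number of edges = 1

Answer: 1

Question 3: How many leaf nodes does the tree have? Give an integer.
Answer: 4

Derivation:
Leaves (nodes with no children): A, F, G, H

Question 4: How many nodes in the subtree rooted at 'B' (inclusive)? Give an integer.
Answer: 2

Derivation:
Subtree rooted at B contains: B, F
Count = 2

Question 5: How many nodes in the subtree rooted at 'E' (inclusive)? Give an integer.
Subtree rooted at E contains: A, E
Count = 2

Answer: 2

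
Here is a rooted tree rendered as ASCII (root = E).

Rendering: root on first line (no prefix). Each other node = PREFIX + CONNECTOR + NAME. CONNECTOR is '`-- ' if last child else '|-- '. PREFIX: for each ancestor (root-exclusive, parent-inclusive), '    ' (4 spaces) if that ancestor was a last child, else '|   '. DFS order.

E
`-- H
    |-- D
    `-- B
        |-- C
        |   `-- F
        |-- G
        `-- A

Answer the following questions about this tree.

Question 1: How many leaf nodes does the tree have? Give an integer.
Leaves (nodes with no children): A, D, F, G

Answer: 4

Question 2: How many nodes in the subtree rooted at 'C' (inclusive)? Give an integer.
Answer: 2

Derivation:
Subtree rooted at C contains: C, F
Count = 2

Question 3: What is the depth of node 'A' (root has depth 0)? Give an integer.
Answer: 3

Derivation:
Path from root to A: E -> H -> B -> A
Depth = number of edges = 3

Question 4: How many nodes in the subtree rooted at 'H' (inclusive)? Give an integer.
Subtree rooted at H contains: A, B, C, D, F, G, H
Count = 7

Answer: 7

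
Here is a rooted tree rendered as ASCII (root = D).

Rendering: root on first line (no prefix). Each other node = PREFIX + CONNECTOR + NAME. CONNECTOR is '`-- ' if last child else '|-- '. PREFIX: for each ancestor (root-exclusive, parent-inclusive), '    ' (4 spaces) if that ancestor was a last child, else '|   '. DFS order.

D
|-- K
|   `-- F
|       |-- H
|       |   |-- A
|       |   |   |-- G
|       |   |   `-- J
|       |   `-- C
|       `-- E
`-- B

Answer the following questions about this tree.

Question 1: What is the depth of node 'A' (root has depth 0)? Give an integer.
Path from root to A: D -> K -> F -> H -> A
Depth = number of edges = 4

Answer: 4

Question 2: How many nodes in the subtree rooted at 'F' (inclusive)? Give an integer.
Answer: 7

Derivation:
Subtree rooted at F contains: A, C, E, F, G, H, J
Count = 7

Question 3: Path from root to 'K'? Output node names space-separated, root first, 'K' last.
Walk down from root: D -> K

Answer: D K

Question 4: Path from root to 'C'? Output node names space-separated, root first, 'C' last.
Walk down from root: D -> K -> F -> H -> C

Answer: D K F H C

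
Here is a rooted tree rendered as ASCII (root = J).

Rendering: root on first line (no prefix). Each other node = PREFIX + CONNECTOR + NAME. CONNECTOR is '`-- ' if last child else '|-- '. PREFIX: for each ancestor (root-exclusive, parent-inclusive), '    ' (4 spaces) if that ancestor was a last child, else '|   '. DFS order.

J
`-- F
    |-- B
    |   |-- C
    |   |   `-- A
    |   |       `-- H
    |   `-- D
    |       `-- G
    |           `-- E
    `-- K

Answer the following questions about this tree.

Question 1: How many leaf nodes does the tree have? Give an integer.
Answer: 3

Derivation:
Leaves (nodes with no children): E, H, K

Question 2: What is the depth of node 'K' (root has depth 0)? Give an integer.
Path from root to K: J -> F -> K
Depth = number of edges = 2

Answer: 2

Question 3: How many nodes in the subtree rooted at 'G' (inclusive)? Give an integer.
Subtree rooted at G contains: E, G
Count = 2

Answer: 2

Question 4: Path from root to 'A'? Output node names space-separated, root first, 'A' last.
Walk down from root: J -> F -> B -> C -> A

Answer: J F B C A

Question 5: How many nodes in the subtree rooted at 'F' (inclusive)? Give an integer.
Answer: 9

Derivation:
Subtree rooted at F contains: A, B, C, D, E, F, G, H, K
Count = 9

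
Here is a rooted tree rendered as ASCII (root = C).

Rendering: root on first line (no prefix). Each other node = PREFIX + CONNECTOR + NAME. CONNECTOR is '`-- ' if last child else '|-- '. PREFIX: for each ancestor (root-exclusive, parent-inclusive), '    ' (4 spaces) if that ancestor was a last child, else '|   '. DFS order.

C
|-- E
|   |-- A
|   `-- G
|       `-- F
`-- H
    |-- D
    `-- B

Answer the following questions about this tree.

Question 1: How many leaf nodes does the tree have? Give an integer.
Leaves (nodes with no children): A, B, D, F

Answer: 4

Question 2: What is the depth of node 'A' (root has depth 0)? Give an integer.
Path from root to A: C -> E -> A
Depth = number of edges = 2

Answer: 2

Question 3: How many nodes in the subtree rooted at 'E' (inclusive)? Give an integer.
Answer: 4

Derivation:
Subtree rooted at E contains: A, E, F, G
Count = 4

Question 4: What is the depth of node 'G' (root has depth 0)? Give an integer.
Answer: 2

Derivation:
Path from root to G: C -> E -> G
Depth = number of edges = 2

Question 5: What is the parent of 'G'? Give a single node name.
Answer: E

Derivation:
Scan adjacency: G appears as child of E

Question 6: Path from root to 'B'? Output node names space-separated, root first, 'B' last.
Answer: C H B

Derivation:
Walk down from root: C -> H -> B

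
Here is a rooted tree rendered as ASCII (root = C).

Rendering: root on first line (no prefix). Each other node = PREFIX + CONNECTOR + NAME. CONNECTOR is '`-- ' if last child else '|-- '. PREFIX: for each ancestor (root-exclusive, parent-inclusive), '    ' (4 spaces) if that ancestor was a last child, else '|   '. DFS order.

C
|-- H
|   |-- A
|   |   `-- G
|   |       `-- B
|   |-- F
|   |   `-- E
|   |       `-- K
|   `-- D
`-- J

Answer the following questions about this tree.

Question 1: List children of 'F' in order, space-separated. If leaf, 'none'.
Answer: E

Derivation:
Node F's children (from adjacency): E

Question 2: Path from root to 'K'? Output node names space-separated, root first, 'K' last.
Walk down from root: C -> H -> F -> E -> K

Answer: C H F E K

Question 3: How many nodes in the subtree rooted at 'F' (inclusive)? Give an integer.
Answer: 3

Derivation:
Subtree rooted at F contains: E, F, K
Count = 3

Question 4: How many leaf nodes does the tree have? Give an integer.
Leaves (nodes with no children): B, D, J, K

Answer: 4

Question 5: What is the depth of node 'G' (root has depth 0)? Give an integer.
Path from root to G: C -> H -> A -> G
Depth = number of edges = 3

Answer: 3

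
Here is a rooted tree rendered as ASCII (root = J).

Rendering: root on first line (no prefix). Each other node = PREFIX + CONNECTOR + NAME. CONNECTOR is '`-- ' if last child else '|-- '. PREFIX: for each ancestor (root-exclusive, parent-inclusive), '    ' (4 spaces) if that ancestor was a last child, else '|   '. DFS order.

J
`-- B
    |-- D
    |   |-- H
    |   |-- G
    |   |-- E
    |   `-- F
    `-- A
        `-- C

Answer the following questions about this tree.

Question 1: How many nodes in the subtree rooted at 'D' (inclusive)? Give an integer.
Subtree rooted at D contains: D, E, F, G, H
Count = 5

Answer: 5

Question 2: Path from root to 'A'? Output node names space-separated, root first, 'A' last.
Walk down from root: J -> B -> A

Answer: J B A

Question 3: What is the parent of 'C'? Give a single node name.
Answer: A

Derivation:
Scan adjacency: C appears as child of A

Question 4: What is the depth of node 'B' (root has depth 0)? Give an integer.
Path from root to B: J -> B
Depth = number of edges = 1

Answer: 1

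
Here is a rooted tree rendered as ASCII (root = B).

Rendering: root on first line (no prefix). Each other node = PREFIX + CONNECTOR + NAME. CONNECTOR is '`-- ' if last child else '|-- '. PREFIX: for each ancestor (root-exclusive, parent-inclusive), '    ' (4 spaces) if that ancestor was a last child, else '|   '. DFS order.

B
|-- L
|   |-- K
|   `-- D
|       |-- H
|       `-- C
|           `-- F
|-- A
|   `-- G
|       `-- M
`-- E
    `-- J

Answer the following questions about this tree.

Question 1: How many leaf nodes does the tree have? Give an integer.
Leaves (nodes with no children): F, H, J, K, M

Answer: 5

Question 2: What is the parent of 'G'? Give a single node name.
Answer: A

Derivation:
Scan adjacency: G appears as child of A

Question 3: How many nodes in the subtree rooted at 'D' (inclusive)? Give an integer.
Subtree rooted at D contains: C, D, F, H
Count = 4

Answer: 4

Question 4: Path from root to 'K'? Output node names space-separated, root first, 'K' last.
Answer: B L K

Derivation:
Walk down from root: B -> L -> K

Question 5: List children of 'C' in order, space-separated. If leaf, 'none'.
Answer: F

Derivation:
Node C's children (from adjacency): F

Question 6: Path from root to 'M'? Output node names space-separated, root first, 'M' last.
Answer: B A G M

Derivation:
Walk down from root: B -> A -> G -> M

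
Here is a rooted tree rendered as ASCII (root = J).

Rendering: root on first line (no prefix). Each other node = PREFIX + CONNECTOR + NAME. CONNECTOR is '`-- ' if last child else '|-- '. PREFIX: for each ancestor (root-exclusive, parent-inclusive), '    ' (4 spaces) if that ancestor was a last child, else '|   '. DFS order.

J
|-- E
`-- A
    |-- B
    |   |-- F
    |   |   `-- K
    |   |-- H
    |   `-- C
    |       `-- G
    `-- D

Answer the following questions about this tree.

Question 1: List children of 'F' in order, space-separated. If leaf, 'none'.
Node F's children (from adjacency): K

Answer: K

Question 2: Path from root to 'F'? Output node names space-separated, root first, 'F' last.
Answer: J A B F

Derivation:
Walk down from root: J -> A -> B -> F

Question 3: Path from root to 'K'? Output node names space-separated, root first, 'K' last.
Walk down from root: J -> A -> B -> F -> K

Answer: J A B F K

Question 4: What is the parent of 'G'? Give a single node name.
Scan adjacency: G appears as child of C

Answer: C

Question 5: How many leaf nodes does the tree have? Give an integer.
Leaves (nodes with no children): D, E, G, H, K

Answer: 5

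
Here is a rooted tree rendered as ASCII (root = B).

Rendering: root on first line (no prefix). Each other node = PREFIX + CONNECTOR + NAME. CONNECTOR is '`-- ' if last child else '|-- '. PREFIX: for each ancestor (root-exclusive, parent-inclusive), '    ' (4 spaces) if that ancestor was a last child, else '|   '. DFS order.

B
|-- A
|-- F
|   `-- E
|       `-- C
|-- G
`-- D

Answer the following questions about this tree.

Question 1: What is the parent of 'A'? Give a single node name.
Answer: B

Derivation:
Scan adjacency: A appears as child of B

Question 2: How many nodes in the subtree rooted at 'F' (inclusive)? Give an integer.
Answer: 3

Derivation:
Subtree rooted at F contains: C, E, F
Count = 3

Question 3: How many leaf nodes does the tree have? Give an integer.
Leaves (nodes with no children): A, C, D, G

Answer: 4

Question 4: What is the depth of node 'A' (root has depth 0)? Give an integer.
Answer: 1

Derivation:
Path from root to A: B -> A
Depth = number of edges = 1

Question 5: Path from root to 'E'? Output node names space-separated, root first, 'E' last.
Answer: B F E

Derivation:
Walk down from root: B -> F -> E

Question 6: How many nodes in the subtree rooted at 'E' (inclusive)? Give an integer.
Subtree rooted at E contains: C, E
Count = 2

Answer: 2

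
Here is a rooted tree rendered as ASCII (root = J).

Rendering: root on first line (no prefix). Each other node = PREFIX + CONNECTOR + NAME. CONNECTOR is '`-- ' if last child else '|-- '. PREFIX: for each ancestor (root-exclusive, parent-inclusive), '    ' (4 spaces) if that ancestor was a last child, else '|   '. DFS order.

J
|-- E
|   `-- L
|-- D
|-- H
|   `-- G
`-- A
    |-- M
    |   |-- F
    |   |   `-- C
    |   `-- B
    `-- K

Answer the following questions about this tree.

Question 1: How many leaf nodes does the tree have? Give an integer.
Answer: 6

Derivation:
Leaves (nodes with no children): B, C, D, G, K, L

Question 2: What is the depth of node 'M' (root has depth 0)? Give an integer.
Path from root to M: J -> A -> M
Depth = number of edges = 2

Answer: 2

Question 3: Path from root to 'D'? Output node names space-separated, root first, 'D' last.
Walk down from root: J -> D

Answer: J D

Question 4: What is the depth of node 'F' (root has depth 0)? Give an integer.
Path from root to F: J -> A -> M -> F
Depth = number of edges = 3

Answer: 3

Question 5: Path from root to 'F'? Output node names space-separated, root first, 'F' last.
Answer: J A M F

Derivation:
Walk down from root: J -> A -> M -> F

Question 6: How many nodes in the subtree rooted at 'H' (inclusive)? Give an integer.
Subtree rooted at H contains: G, H
Count = 2

Answer: 2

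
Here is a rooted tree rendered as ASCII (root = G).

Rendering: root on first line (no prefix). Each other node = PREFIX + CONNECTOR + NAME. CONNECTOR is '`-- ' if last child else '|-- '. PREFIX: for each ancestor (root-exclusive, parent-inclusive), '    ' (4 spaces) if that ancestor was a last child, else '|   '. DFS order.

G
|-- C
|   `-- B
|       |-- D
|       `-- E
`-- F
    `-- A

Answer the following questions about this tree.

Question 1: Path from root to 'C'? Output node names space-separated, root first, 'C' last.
Walk down from root: G -> C

Answer: G C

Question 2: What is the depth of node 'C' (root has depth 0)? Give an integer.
Answer: 1

Derivation:
Path from root to C: G -> C
Depth = number of edges = 1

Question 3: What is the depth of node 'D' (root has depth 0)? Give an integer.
Path from root to D: G -> C -> B -> D
Depth = number of edges = 3

Answer: 3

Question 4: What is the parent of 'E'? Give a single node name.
Scan adjacency: E appears as child of B

Answer: B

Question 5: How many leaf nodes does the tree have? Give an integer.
Answer: 3

Derivation:
Leaves (nodes with no children): A, D, E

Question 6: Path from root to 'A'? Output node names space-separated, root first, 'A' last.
Answer: G F A

Derivation:
Walk down from root: G -> F -> A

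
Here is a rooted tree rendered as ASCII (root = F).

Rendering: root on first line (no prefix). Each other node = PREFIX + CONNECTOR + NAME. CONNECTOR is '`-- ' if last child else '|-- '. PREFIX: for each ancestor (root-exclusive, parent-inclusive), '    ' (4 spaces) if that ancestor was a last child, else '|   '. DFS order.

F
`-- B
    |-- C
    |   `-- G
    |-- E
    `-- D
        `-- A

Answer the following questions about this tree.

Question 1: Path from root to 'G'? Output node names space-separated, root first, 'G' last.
Answer: F B C G

Derivation:
Walk down from root: F -> B -> C -> G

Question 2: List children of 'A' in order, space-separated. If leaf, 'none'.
Node A's children (from adjacency): (leaf)

Answer: none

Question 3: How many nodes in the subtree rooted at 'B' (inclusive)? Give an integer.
Answer: 6

Derivation:
Subtree rooted at B contains: A, B, C, D, E, G
Count = 6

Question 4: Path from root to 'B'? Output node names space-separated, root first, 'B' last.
Answer: F B

Derivation:
Walk down from root: F -> B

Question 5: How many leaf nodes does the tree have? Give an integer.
Leaves (nodes with no children): A, E, G

Answer: 3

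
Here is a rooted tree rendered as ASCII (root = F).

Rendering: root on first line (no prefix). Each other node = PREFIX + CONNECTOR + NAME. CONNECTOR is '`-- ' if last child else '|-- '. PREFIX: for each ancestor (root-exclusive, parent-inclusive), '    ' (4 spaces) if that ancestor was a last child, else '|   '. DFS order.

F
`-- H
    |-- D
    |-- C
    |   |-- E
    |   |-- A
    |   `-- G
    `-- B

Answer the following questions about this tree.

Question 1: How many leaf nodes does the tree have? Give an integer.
Answer: 5

Derivation:
Leaves (nodes with no children): A, B, D, E, G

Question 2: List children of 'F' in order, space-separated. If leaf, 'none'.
Answer: H

Derivation:
Node F's children (from adjacency): H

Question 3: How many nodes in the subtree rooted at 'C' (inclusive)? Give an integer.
Answer: 4

Derivation:
Subtree rooted at C contains: A, C, E, G
Count = 4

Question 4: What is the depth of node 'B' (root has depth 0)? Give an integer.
Answer: 2

Derivation:
Path from root to B: F -> H -> B
Depth = number of edges = 2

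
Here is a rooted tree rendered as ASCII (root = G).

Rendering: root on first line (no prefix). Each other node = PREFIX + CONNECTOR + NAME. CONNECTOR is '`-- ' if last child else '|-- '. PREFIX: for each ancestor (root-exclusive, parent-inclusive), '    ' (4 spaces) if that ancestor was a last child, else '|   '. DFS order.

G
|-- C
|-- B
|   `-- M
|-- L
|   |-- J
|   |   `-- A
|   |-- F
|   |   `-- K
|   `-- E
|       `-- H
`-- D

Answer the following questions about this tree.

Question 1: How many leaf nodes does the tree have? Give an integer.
Leaves (nodes with no children): A, C, D, H, K, M

Answer: 6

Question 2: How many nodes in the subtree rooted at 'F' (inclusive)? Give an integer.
Answer: 2

Derivation:
Subtree rooted at F contains: F, K
Count = 2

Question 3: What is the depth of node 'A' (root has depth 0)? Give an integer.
Path from root to A: G -> L -> J -> A
Depth = number of edges = 3

Answer: 3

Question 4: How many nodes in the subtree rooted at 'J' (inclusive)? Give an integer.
Subtree rooted at J contains: A, J
Count = 2

Answer: 2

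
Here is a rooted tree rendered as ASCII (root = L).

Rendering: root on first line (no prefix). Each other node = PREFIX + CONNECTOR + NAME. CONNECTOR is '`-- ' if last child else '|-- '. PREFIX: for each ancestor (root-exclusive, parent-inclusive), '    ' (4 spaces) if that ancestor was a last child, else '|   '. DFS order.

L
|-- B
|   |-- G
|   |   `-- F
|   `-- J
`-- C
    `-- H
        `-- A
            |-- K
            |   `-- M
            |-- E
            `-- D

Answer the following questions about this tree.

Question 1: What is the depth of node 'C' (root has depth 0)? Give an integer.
Path from root to C: L -> C
Depth = number of edges = 1

Answer: 1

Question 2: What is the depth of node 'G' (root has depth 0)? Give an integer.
Answer: 2

Derivation:
Path from root to G: L -> B -> G
Depth = number of edges = 2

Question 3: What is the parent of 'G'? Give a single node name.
Answer: B

Derivation:
Scan adjacency: G appears as child of B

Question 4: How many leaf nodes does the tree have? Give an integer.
Leaves (nodes with no children): D, E, F, J, M

Answer: 5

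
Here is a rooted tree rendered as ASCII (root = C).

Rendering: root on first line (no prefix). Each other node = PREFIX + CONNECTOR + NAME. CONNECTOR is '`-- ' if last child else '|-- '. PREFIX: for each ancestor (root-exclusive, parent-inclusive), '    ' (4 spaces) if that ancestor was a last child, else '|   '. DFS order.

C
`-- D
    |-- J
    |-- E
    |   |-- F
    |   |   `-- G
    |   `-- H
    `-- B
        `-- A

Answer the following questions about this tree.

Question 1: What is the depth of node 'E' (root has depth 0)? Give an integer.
Path from root to E: C -> D -> E
Depth = number of edges = 2

Answer: 2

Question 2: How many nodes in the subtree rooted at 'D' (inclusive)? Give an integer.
Subtree rooted at D contains: A, B, D, E, F, G, H, J
Count = 8

Answer: 8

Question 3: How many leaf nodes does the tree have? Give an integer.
Answer: 4

Derivation:
Leaves (nodes with no children): A, G, H, J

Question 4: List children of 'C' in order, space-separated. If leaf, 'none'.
Node C's children (from adjacency): D

Answer: D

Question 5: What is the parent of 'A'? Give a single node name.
Scan adjacency: A appears as child of B

Answer: B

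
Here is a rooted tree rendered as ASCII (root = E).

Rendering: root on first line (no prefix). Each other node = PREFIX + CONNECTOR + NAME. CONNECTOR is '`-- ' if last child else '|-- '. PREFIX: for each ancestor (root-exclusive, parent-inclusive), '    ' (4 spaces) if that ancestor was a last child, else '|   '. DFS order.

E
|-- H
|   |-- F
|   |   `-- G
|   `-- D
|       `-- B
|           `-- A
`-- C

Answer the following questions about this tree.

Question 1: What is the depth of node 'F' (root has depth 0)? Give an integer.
Path from root to F: E -> H -> F
Depth = number of edges = 2

Answer: 2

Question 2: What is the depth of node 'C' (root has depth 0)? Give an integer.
Answer: 1

Derivation:
Path from root to C: E -> C
Depth = number of edges = 1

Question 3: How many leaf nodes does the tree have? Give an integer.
Answer: 3

Derivation:
Leaves (nodes with no children): A, C, G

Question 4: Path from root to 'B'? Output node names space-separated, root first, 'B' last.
Answer: E H D B

Derivation:
Walk down from root: E -> H -> D -> B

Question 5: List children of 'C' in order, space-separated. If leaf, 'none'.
Answer: none

Derivation:
Node C's children (from adjacency): (leaf)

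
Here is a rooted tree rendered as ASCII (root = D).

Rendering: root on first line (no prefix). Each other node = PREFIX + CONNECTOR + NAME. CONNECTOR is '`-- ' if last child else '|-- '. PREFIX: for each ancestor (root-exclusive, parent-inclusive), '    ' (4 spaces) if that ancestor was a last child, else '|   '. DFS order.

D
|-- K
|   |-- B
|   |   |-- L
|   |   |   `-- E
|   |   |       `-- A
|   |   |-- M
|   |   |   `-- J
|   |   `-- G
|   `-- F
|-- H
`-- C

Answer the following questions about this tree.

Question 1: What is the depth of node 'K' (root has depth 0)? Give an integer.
Path from root to K: D -> K
Depth = number of edges = 1

Answer: 1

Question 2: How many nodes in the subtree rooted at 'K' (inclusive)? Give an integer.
Subtree rooted at K contains: A, B, E, F, G, J, K, L, M
Count = 9

Answer: 9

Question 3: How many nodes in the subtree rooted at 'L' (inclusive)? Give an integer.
Answer: 3

Derivation:
Subtree rooted at L contains: A, E, L
Count = 3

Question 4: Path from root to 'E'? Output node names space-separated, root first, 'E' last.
Walk down from root: D -> K -> B -> L -> E

Answer: D K B L E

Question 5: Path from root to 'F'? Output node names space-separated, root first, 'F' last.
Answer: D K F

Derivation:
Walk down from root: D -> K -> F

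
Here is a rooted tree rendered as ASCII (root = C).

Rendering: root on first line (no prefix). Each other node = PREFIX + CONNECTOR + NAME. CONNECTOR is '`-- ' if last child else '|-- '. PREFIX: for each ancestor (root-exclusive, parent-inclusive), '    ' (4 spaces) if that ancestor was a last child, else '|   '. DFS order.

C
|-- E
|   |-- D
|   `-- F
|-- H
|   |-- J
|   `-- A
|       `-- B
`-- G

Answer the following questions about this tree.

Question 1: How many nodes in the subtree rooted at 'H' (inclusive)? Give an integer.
Answer: 4

Derivation:
Subtree rooted at H contains: A, B, H, J
Count = 4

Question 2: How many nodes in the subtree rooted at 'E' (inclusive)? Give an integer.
Subtree rooted at E contains: D, E, F
Count = 3

Answer: 3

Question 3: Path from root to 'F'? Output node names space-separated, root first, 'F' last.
Answer: C E F

Derivation:
Walk down from root: C -> E -> F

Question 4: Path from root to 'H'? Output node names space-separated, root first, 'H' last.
Answer: C H

Derivation:
Walk down from root: C -> H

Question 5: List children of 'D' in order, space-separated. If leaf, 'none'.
Answer: none

Derivation:
Node D's children (from adjacency): (leaf)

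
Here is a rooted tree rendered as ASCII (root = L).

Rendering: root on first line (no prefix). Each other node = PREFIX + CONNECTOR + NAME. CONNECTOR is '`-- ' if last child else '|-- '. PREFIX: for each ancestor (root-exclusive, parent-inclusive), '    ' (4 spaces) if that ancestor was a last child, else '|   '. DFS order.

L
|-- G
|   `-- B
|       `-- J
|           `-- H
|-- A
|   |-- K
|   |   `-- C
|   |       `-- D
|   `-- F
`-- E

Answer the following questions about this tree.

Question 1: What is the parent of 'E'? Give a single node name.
Scan adjacency: E appears as child of L

Answer: L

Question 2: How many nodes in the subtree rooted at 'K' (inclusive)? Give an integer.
Subtree rooted at K contains: C, D, K
Count = 3

Answer: 3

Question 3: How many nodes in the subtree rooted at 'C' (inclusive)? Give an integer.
Subtree rooted at C contains: C, D
Count = 2

Answer: 2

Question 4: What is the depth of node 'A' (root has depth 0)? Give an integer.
Answer: 1

Derivation:
Path from root to A: L -> A
Depth = number of edges = 1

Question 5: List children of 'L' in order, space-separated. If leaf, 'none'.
Node L's children (from adjacency): G, A, E

Answer: G A E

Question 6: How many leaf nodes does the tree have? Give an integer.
Answer: 4

Derivation:
Leaves (nodes with no children): D, E, F, H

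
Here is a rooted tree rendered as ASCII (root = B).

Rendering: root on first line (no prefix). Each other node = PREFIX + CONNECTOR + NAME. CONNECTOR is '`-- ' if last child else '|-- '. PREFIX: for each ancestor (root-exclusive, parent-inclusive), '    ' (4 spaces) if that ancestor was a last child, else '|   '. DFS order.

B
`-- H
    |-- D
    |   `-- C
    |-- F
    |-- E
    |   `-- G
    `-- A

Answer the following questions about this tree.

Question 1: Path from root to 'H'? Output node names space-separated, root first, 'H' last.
Answer: B H

Derivation:
Walk down from root: B -> H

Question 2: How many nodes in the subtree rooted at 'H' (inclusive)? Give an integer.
Answer: 7

Derivation:
Subtree rooted at H contains: A, C, D, E, F, G, H
Count = 7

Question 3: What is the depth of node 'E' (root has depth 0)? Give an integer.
Answer: 2

Derivation:
Path from root to E: B -> H -> E
Depth = number of edges = 2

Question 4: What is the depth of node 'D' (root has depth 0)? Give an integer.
Path from root to D: B -> H -> D
Depth = number of edges = 2

Answer: 2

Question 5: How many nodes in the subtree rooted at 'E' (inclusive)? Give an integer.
Answer: 2

Derivation:
Subtree rooted at E contains: E, G
Count = 2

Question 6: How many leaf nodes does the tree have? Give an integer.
Leaves (nodes with no children): A, C, F, G

Answer: 4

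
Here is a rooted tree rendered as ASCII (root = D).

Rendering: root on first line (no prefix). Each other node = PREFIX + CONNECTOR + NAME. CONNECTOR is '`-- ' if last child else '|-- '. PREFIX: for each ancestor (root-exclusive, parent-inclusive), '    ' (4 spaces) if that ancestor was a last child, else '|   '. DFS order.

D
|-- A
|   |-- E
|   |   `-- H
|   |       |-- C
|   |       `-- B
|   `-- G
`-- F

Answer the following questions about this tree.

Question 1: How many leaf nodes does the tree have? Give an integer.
Leaves (nodes with no children): B, C, F, G

Answer: 4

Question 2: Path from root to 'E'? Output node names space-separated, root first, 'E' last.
Walk down from root: D -> A -> E

Answer: D A E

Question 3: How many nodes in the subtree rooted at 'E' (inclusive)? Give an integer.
Answer: 4

Derivation:
Subtree rooted at E contains: B, C, E, H
Count = 4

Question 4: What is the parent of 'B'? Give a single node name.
Scan adjacency: B appears as child of H

Answer: H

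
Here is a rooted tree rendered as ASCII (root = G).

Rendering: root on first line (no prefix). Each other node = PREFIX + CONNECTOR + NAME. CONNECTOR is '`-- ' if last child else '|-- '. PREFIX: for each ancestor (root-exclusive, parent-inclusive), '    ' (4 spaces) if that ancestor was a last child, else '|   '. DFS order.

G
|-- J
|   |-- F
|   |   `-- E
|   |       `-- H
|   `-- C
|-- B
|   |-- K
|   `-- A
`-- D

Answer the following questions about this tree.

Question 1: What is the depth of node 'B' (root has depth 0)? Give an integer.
Path from root to B: G -> B
Depth = number of edges = 1

Answer: 1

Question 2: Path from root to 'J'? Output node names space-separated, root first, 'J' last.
Walk down from root: G -> J

Answer: G J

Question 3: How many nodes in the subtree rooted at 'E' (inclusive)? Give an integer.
Subtree rooted at E contains: E, H
Count = 2

Answer: 2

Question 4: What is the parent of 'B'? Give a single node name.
Scan adjacency: B appears as child of G

Answer: G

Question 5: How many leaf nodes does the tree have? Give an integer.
Answer: 5

Derivation:
Leaves (nodes with no children): A, C, D, H, K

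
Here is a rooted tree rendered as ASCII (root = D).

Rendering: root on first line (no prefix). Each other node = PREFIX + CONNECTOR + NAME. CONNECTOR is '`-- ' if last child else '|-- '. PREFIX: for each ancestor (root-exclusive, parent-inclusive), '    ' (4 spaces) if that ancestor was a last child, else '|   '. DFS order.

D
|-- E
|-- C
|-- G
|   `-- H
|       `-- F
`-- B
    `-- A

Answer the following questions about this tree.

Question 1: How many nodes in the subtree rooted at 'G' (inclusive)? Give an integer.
Subtree rooted at G contains: F, G, H
Count = 3

Answer: 3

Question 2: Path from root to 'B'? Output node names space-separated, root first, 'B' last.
Answer: D B

Derivation:
Walk down from root: D -> B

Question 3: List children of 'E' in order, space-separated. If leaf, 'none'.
Answer: none

Derivation:
Node E's children (from adjacency): (leaf)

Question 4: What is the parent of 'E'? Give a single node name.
Answer: D

Derivation:
Scan adjacency: E appears as child of D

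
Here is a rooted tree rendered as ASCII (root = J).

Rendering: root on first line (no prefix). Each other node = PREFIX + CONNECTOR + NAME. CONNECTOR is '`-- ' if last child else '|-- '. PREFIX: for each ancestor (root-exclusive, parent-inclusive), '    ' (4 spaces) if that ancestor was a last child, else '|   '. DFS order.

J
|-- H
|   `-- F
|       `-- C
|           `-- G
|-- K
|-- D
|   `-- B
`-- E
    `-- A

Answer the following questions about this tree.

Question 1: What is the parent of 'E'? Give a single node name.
Scan adjacency: E appears as child of J

Answer: J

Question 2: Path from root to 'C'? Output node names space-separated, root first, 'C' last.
Answer: J H F C

Derivation:
Walk down from root: J -> H -> F -> C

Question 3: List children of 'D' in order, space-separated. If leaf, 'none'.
Answer: B

Derivation:
Node D's children (from adjacency): B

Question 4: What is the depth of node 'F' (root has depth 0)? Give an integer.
Answer: 2

Derivation:
Path from root to F: J -> H -> F
Depth = number of edges = 2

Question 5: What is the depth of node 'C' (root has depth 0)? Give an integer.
Answer: 3

Derivation:
Path from root to C: J -> H -> F -> C
Depth = number of edges = 3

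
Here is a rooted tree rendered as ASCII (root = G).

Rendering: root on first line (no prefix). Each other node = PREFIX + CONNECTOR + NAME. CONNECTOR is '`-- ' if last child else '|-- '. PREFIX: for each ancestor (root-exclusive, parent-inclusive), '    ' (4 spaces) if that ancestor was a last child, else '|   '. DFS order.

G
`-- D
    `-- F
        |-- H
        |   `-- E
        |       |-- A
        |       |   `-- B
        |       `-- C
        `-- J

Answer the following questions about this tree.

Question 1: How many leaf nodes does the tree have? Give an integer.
Answer: 3

Derivation:
Leaves (nodes with no children): B, C, J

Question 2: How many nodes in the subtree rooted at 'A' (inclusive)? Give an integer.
Answer: 2

Derivation:
Subtree rooted at A contains: A, B
Count = 2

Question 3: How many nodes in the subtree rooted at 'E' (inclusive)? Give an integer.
Answer: 4

Derivation:
Subtree rooted at E contains: A, B, C, E
Count = 4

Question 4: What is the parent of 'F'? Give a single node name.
Answer: D

Derivation:
Scan adjacency: F appears as child of D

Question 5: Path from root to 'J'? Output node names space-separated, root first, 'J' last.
Walk down from root: G -> D -> F -> J

Answer: G D F J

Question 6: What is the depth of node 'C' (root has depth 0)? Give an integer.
Answer: 5

Derivation:
Path from root to C: G -> D -> F -> H -> E -> C
Depth = number of edges = 5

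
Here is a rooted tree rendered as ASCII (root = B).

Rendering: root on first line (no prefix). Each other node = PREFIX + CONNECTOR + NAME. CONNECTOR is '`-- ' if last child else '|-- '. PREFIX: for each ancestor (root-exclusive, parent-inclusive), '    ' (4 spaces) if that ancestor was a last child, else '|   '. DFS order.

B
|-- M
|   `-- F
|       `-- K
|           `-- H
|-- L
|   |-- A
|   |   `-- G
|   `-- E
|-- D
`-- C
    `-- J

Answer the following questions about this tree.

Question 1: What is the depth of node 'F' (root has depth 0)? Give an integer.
Answer: 2

Derivation:
Path from root to F: B -> M -> F
Depth = number of edges = 2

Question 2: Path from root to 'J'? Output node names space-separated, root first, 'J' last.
Walk down from root: B -> C -> J

Answer: B C J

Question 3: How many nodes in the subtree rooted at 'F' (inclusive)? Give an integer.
Subtree rooted at F contains: F, H, K
Count = 3

Answer: 3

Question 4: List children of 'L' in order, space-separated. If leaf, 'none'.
Node L's children (from adjacency): A, E

Answer: A E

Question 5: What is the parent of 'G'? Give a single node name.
Answer: A

Derivation:
Scan adjacency: G appears as child of A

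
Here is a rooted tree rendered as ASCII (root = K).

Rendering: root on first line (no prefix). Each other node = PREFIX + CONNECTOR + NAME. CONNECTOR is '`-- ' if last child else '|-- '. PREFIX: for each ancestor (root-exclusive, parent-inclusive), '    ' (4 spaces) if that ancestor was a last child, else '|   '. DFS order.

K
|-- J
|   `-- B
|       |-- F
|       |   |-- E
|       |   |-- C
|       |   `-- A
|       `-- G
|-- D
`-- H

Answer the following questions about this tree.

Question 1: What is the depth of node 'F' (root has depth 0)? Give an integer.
Path from root to F: K -> J -> B -> F
Depth = number of edges = 3

Answer: 3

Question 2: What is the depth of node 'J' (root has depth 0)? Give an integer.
Answer: 1

Derivation:
Path from root to J: K -> J
Depth = number of edges = 1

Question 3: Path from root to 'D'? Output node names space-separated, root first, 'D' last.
Walk down from root: K -> D

Answer: K D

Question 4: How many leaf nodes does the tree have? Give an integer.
Answer: 6

Derivation:
Leaves (nodes with no children): A, C, D, E, G, H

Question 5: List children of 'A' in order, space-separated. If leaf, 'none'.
Node A's children (from adjacency): (leaf)

Answer: none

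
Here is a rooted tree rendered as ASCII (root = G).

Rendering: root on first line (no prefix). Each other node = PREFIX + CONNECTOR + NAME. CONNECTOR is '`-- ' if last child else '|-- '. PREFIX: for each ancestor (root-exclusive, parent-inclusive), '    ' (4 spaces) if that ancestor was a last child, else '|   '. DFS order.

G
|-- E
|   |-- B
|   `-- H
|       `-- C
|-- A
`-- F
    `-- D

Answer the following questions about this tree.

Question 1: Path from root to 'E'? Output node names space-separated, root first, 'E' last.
Answer: G E

Derivation:
Walk down from root: G -> E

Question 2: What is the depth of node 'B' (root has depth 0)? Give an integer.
Answer: 2

Derivation:
Path from root to B: G -> E -> B
Depth = number of edges = 2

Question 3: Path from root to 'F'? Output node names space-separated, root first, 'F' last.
Walk down from root: G -> F

Answer: G F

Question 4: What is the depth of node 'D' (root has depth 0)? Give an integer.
Answer: 2

Derivation:
Path from root to D: G -> F -> D
Depth = number of edges = 2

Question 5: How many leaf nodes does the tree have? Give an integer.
Leaves (nodes with no children): A, B, C, D

Answer: 4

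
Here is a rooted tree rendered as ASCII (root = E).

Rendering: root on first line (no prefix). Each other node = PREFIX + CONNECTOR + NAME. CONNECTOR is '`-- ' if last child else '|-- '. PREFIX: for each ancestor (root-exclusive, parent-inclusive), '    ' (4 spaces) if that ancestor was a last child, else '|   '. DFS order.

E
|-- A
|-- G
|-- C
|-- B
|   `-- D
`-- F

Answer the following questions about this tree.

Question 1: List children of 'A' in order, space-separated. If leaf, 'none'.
Answer: none

Derivation:
Node A's children (from adjacency): (leaf)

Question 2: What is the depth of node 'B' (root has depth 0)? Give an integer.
Answer: 1

Derivation:
Path from root to B: E -> B
Depth = number of edges = 1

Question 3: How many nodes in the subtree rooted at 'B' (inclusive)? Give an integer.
Subtree rooted at B contains: B, D
Count = 2

Answer: 2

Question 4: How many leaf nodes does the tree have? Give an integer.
Answer: 5

Derivation:
Leaves (nodes with no children): A, C, D, F, G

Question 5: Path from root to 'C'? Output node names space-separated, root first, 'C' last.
Walk down from root: E -> C

Answer: E C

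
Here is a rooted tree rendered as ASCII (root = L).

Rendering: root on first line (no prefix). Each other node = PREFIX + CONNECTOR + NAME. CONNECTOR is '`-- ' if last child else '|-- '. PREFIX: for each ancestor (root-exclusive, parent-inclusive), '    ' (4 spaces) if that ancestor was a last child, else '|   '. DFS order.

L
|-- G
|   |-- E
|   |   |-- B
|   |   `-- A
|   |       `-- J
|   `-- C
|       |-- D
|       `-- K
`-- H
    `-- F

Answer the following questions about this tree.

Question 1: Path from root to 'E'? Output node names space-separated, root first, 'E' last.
Walk down from root: L -> G -> E

Answer: L G E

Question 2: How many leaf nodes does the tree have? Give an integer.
Leaves (nodes with no children): B, D, F, J, K

Answer: 5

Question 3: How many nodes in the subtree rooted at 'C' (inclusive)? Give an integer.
Subtree rooted at C contains: C, D, K
Count = 3

Answer: 3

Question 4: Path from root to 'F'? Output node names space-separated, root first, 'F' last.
Answer: L H F

Derivation:
Walk down from root: L -> H -> F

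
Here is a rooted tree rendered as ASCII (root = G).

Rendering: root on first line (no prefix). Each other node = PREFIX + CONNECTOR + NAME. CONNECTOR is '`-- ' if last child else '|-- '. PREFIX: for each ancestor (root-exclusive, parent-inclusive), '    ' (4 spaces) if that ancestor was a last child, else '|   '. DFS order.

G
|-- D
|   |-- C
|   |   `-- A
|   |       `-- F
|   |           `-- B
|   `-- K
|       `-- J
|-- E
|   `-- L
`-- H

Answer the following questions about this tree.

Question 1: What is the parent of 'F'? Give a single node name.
Scan adjacency: F appears as child of A

Answer: A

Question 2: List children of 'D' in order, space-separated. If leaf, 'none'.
Node D's children (from adjacency): C, K

Answer: C K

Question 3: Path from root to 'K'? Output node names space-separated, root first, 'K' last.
Walk down from root: G -> D -> K

Answer: G D K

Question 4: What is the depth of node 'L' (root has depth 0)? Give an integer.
Answer: 2

Derivation:
Path from root to L: G -> E -> L
Depth = number of edges = 2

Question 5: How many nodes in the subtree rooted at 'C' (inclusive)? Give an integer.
Answer: 4

Derivation:
Subtree rooted at C contains: A, B, C, F
Count = 4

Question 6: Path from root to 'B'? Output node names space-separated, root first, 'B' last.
Answer: G D C A F B

Derivation:
Walk down from root: G -> D -> C -> A -> F -> B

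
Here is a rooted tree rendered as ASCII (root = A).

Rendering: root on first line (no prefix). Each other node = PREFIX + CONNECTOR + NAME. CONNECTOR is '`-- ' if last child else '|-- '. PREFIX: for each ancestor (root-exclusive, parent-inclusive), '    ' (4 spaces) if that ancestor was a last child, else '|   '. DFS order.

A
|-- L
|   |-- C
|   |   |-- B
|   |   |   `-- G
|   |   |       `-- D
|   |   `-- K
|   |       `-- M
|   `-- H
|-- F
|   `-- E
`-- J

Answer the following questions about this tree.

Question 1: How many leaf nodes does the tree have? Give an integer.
Answer: 5

Derivation:
Leaves (nodes with no children): D, E, H, J, M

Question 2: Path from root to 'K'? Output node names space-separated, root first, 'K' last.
Walk down from root: A -> L -> C -> K

Answer: A L C K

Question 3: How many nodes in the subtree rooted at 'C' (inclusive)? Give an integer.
Answer: 6

Derivation:
Subtree rooted at C contains: B, C, D, G, K, M
Count = 6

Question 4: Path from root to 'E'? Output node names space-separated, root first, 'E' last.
Walk down from root: A -> F -> E

Answer: A F E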